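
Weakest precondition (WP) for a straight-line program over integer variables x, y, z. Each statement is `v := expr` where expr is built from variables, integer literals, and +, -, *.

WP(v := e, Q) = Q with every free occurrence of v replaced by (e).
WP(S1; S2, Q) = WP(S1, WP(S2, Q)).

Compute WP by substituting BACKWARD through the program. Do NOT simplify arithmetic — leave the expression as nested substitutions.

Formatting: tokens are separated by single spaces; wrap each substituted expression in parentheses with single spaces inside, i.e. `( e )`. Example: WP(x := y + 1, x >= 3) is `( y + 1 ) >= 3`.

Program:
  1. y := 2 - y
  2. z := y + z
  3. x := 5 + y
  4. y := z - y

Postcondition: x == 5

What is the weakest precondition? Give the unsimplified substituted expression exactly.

post: x == 5
stmt 4: y := z - y  -- replace 0 occurrence(s) of y with (z - y)
  => x == 5
stmt 3: x := 5 + y  -- replace 1 occurrence(s) of x with (5 + y)
  => ( 5 + y ) == 5
stmt 2: z := y + z  -- replace 0 occurrence(s) of z with (y + z)
  => ( 5 + y ) == 5
stmt 1: y := 2 - y  -- replace 1 occurrence(s) of y with (2 - y)
  => ( 5 + ( 2 - y ) ) == 5

Answer: ( 5 + ( 2 - y ) ) == 5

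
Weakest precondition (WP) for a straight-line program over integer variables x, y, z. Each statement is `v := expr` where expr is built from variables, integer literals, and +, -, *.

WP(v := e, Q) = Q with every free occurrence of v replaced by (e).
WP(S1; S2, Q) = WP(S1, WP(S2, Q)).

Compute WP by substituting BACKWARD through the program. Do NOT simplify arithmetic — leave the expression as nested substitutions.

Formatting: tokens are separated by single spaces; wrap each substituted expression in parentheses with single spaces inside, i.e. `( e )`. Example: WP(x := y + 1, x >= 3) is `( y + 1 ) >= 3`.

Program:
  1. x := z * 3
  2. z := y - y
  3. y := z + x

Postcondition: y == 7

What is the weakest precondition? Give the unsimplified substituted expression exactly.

post: y == 7
stmt 3: y := z + x  -- replace 1 occurrence(s) of y with (z + x)
  => ( z + x ) == 7
stmt 2: z := y - y  -- replace 1 occurrence(s) of z with (y - y)
  => ( ( y - y ) + x ) == 7
stmt 1: x := z * 3  -- replace 1 occurrence(s) of x with (z * 3)
  => ( ( y - y ) + ( z * 3 ) ) == 7

Answer: ( ( y - y ) + ( z * 3 ) ) == 7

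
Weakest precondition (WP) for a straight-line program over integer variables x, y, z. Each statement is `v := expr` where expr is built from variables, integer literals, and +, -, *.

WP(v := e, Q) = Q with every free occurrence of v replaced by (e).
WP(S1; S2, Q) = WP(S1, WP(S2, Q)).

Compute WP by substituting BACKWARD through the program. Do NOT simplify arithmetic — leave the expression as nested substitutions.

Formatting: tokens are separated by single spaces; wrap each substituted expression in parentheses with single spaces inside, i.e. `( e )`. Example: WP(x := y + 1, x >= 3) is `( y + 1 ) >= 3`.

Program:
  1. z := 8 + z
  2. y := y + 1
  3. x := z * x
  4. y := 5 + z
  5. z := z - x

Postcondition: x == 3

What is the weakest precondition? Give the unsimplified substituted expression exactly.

Answer: ( ( 8 + z ) * x ) == 3

Derivation:
post: x == 3
stmt 5: z := z - x  -- replace 0 occurrence(s) of z with (z - x)
  => x == 3
stmt 4: y := 5 + z  -- replace 0 occurrence(s) of y with (5 + z)
  => x == 3
stmt 3: x := z * x  -- replace 1 occurrence(s) of x with (z * x)
  => ( z * x ) == 3
stmt 2: y := y + 1  -- replace 0 occurrence(s) of y with (y + 1)
  => ( z * x ) == 3
stmt 1: z := 8 + z  -- replace 1 occurrence(s) of z with (8 + z)
  => ( ( 8 + z ) * x ) == 3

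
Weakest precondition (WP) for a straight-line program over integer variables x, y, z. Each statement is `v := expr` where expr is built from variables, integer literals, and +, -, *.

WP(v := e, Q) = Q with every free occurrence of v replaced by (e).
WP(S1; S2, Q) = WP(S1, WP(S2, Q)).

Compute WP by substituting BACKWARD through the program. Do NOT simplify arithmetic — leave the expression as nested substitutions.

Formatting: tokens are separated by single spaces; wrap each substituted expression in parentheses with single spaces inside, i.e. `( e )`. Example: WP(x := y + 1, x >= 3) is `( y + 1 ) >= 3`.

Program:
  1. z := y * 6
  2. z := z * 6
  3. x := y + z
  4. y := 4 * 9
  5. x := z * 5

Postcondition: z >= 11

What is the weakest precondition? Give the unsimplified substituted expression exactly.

post: z >= 11
stmt 5: x := z * 5  -- replace 0 occurrence(s) of x with (z * 5)
  => z >= 11
stmt 4: y := 4 * 9  -- replace 0 occurrence(s) of y with (4 * 9)
  => z >= 11
stmt 3: x := y + z  -- replace 0 occurrence(s) of x with (y + z)
  => z >= 11
stmt 2: z := z * 6  -- replace 1 occurrence(s) of z with (z * 6)
  => ( z * 6 ) >= 11
stmt 1: z := y * 6  -- replace 1 occurrence(s) of z with (y * 6)
  => ( ( y * 6 ) * 6 ) >= 11

Answer: ( ( y * 6 ) * 6 ) >= 11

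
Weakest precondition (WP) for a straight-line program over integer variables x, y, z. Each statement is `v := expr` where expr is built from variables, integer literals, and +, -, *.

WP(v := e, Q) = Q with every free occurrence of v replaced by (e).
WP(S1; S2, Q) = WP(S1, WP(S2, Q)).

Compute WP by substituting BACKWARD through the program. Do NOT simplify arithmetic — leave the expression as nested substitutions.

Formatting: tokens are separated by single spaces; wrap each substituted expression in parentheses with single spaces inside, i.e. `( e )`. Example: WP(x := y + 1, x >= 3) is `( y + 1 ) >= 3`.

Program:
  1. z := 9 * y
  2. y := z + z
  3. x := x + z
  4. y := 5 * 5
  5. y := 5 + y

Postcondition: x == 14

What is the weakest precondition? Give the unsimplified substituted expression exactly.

Answer: ( x + ( 9 * y ) ) == 14

Derivation:
post: x == 14
stmt 5: y := 5 + y  -- replace 0 occurrence(s) of y with (5 + y)
  => x == 14
stmt 4: y := 5 * 5  -- replace 0 occurrence(s) of y with (5 * 5)
  => x == 14
stmt 3: x := x + z  -- replace 1 occurrence(s) of x with (x + z)
  => ( x + z ) == 14
stmt 2: y := z + z  -- replace 0 occurrence(s) of y with (z + z)
  => ( x + z ) == 14
stmt 1: z := 9 * y  -- replace 1 occurrence(s) of z with (9 * y)
  => ( x + ( 9 * y ) ) == 14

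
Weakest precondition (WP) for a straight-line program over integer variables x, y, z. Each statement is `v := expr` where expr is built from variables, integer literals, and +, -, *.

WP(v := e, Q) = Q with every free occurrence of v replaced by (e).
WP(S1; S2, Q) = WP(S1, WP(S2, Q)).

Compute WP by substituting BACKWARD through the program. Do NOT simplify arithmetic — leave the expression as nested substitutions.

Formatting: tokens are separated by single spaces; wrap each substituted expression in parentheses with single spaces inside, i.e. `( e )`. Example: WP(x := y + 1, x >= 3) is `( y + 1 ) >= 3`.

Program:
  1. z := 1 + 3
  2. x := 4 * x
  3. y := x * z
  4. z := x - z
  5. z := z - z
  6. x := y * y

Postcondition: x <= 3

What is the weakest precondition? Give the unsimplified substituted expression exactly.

Answer: ( ( ( 4 * x ) * ( 1 + 3 ) ) * ( ( 4 * x ) * ( 1 + 3 ) ) ) <= 3

Derivation:
post: x <= 3
stmt 6: x := y * y  -- replace 1 occurrence(s) of x with (y * y)
  => ( y * y ) <= 3
stmt 5: z := z - z  -- replace 0 occurrence(s) of z with (z - z)
  => ( y * y ) <= 3
stmt 4: z := x - z  -- replace 0 occurrence(s) of z with (x - z)
  => ( y * y ) <= 3
stmt 3: y := x * z  -- replace 2 occurrence(s) of y with (x * z)
  => ( ( x * z ) * ( x * z ) ) <= 3
stmt 2: x := 4 * x  -- replace 2 occurrence(s) of x with (4 * x)
  => ( ( ( 4 * x ) * z ) * ( ( 4 * x ) * z ) ) <= 3
stmt 1: z := 1 + 3  -- replace 2 occurrence(s) of z with (1 + 3)
  => ( ( ( 4 * x ) * ( 1 + 3 ) ) * ( ( 4 * x ) * ( 1 + 3 ) ) ) <= 3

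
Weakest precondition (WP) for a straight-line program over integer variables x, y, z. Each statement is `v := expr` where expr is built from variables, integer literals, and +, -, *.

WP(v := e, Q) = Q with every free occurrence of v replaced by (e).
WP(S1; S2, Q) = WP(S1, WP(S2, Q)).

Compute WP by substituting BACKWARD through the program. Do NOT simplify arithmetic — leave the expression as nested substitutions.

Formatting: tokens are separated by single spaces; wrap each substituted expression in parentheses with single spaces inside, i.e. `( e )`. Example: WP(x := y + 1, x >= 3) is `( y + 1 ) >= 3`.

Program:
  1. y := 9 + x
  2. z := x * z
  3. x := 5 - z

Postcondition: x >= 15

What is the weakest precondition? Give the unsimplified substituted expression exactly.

post: x >= 15
stmt 3: x := 5 - z  -- replace 1 occurrence(s) of x with (5 - z)
  => ( 5 - z ) >= 15
stmt 2: z := x * z  -- replace 1 occurrence(s) of z with (x * z)
  => ( 5 - ( x * z ) ) >= 15
stmt 1: y := 9 + x  -- replace 0 occurrence(s) of y with (9 + x)
  => ( 5 - ( x * z ) ) >= 15

Answer: ( 5 - ( x * z ) ) >= 15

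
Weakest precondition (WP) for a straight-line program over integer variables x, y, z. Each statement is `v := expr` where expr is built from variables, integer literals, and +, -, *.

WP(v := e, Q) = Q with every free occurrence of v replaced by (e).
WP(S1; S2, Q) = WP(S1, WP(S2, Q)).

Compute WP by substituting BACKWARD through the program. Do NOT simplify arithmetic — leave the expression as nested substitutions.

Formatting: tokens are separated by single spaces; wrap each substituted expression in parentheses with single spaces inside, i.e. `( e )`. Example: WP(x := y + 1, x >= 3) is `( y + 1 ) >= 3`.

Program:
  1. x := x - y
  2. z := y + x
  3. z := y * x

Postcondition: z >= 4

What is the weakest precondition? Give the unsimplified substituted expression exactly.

post: z >= 4
stmt 3: z := y * x  -- replace 1 occurrence(s) of z with (y * x)
  => ( y * x ) >= 4
stmt 2: z := y + x  -- replace 0 occurrence(s) of z with (y + x)
  => ( y * x ) >= 4
stmt 1: x := x - y  -- replace 1 occurrence(s) of x with (x - y)
  => ( y * ( x - y ) ) >= 4

Answer: ( y * ( x - y ) ) >= 4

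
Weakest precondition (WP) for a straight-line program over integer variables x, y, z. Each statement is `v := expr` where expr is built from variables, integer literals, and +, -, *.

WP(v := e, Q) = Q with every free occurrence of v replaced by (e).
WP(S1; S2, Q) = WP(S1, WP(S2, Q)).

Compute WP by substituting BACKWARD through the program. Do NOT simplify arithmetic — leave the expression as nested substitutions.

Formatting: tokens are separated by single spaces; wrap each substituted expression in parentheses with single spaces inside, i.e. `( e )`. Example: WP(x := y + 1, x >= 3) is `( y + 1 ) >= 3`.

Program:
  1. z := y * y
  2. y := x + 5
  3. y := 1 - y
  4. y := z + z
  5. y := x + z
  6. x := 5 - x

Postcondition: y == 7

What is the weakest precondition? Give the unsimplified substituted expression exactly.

post: y == 7
stmt 6: x := 5 - x  -- replace 0 occurrence(s) of x with (5 - x)
  => y == 7
stmt 5: y := x + z  -- replace 1 occurrence(s) of y with (x + z)
  => ( x + z ) == 7
stmt 4: y := z + z  -- replace 0 occurrence(s) of y with (z + z)
  => ( x + z ) == 7
stmt 3: y := 1 - y  -- replace 0 occurrence(s) of y with (1 - y)
  => ( x + z ) == 7
stmt 2: y := x + 5  -- replace 0 occurrence(s) of y with (x + 5)
  => ( x + z ) == 7
stmt 1: z := y * y  -- replace 1 occurrence(s) of z with (y * y)
  => ( x + ( y * y ) ) == 7

Answer: ( x + ( y * y ) ) == 7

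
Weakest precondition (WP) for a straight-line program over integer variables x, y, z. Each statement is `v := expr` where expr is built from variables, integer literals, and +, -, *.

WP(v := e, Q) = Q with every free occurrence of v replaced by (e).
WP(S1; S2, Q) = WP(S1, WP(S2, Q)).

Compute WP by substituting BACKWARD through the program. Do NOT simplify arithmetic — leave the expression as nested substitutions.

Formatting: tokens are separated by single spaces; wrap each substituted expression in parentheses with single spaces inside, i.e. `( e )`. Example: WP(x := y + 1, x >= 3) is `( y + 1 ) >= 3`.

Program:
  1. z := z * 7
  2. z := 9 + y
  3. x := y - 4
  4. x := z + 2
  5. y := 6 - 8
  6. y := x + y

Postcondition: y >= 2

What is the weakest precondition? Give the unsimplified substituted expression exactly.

Answer: ( ( ( 9 + y ) + 2 ) + ( 6 - 8 ) ) >= 2

Derivation:
post: y >= 2
stmt 6: y := x + y  -- replace 1 occurrence(s) of y with (x + y)
  => ( x + y ) >= 2
stmt 5: y := 6 - 8  -- replace 1 occurrence(s) of y with (6 - 8)
  => ( x + ( 6 - 8 ) ) >= 2
stmt 4: x := z + 2  -- replace 1 occurrence(s) of x with (z + 2)
  => ( ( z + 2 ) + ( 6 - 8 ) ) >= 2
stmt 3: x := y - 4  -- replace 0 occurrence(s) of x with (y - 4)
  => ( ( z + 2 ) + ( 6 - 8 ) ) >= 2
stmt 2: z := 9 + y  -- replace 1 occurrence(s) of z with (9 + y)
  => ( ( ( 9 + y ) + 2 ) + ( 6 - 8 ) ) >= 2
stmt 1: z := z * 7  -- replace 0 occurrence(s) of z with (z * 7)
  => ( ( ( 9 + y ) + 2 ) + ( 6 - 8 ) ) >= 2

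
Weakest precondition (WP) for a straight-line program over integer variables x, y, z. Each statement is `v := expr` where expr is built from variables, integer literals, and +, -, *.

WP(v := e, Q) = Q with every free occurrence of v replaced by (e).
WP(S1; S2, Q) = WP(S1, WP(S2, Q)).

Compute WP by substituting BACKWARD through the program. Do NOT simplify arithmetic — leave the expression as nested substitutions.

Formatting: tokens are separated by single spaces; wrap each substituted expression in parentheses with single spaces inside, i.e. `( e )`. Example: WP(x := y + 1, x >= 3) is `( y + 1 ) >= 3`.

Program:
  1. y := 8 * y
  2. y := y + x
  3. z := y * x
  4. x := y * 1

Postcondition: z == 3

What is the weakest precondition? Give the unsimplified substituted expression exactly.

Answer: ( ( ( 8 * y ) + x ) * x ) == 3

Derivation:
post: z == 3
stmt 4: x := y * 1  -- replace 0 occurrence(s) of x with (y * 1)
  => z == 3
stmt 3: z := y * x  -- replace 1 occurrence(s) of z with (y * x)
  => ( y * x ) == 3
stmt 2: y := y + x  -- replace 1 occurrence(s) of y with (y + x)
  => ( ( y + x ) * x ) == 3
stmt 1: y := 8 * y  -- replace 1 occurrence(s) of y with (8 * y)
  => ( ( ( 8 * y ) + x ) * x ) == 3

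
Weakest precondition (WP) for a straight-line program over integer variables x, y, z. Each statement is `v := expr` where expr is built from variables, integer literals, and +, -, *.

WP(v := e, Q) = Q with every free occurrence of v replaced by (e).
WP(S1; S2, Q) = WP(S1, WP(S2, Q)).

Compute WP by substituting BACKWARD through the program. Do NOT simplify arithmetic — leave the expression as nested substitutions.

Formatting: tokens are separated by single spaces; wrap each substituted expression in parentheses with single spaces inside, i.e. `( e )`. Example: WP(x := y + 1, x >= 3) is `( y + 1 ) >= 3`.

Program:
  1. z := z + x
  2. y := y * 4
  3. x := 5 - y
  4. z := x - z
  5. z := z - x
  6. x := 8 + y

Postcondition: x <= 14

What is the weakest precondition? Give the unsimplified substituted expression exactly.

post: x <= 14
stmt 6: x := 8 + y  -- replace 1 occurrence(s) of x with (8 + y)
  => ( 8 + y ) <= 14
stmt 5: z := z - x  -- replace 0 occurrence(s) of z with (z - x)
  => ( 8 + y ) <= 14
stmt 4: z := x - z  -- replace 0 occurrence(s) of z with (x - z)
  => ( 8 + y ) <= 14
stmt 3: x := 5 - y  -- replace 0 occurrence(s) of x with (5 - y)
  => ( 8 + y ) <= 14
stmt 2: y := y * 4  -- replace 1 occurrence(s) of y with (y * 4)
  => ( 8 + ( y * 4 ) ) <= 14
stmt 1: z := z + x  -- replace 0 occurrence(s) of z with (z + x)
  => ( 8 + ( y * 4 ) ) <= 14

Answer: ( 8 + ( y * 4 ) ) <= 14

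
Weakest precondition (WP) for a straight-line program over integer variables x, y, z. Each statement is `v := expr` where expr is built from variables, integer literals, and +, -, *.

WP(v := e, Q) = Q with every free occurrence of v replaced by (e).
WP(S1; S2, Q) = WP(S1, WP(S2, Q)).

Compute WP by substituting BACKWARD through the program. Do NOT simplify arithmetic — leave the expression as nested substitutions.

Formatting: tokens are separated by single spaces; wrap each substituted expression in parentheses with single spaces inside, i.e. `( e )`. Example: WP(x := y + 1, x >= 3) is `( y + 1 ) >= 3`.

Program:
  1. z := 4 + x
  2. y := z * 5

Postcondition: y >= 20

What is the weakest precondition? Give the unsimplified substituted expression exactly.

post: y >= 20
stmt 2: y := z * 5  -- replace 1 occurrence(s) of y with (z * 5)
  => ( z * 5 ) >= 20
stmt 1: z := 4 + x  -- replace 1 occurrence(s) of z with (4 + x)
  => ( ( 4 + x ) * 5 ) >= 20

Answer: ( ( 4 + x ) * 5 ) >= 20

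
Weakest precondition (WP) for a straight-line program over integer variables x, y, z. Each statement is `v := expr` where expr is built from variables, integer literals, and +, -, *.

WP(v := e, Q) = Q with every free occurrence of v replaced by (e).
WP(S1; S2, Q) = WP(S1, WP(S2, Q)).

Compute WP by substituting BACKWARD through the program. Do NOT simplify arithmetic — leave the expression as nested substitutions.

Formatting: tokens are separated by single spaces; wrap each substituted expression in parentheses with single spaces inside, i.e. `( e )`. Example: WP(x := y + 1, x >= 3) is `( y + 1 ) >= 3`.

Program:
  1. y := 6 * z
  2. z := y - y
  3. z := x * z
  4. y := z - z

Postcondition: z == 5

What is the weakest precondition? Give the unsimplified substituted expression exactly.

Answer: ( x * ( ( 6 * z ) - ( 6 * z ) ) ) == 5

Derivation:
post: z == 5
stmt 4: y := z - z  -- replace 0 occurrence(s) of y with (z - z)
  => z == 5
stmt 3: z := x * z  -- replace 1 occurrence(s) of z with (x * z)
  => ( x * z ) == 5
stmt 2: z := y - y  -- replace 1 occurrence(s) of z with (y - y)
  => ( x * ( y - y ) ) == 5
stmt 1: y := 6 * z  -- replace 2 occurrence(s) of y with (6 * z)
  => ( x * ( ( 6 * z ) - ( 6 * z ) ) ) == 5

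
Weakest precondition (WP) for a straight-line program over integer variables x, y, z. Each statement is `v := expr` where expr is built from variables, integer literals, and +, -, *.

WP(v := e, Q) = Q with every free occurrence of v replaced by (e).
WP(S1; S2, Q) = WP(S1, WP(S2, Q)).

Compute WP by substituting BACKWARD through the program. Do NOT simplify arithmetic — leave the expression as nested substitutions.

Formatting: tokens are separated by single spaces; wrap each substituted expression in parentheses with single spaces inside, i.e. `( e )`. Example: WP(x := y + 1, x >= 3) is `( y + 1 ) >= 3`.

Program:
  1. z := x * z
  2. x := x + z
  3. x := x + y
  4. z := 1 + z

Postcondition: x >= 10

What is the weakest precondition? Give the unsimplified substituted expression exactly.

post: x >= 10
stmt 4: z := 1 + z  -- replace 0 occurrence(s) of z with (1 + z)
  => x >= 10
stmt 3: x := x + y  -- replace 1 occurrence(s) of x with (x + y)
  => ( x + y ) >= 10
stmt 2: x := x + z  -- replace 1 occurrence(s) of x with (x + z)
  => ( ( x + z ) + y ) >= 10
stmt 1: z := x * z  -- replace 1 occurrence(s) of z with (x * z)
  => ( ( x + ( x * z ) ) + y ) >= 10

Answer: ( ( x + ( x * z ) ) + y ) >= 10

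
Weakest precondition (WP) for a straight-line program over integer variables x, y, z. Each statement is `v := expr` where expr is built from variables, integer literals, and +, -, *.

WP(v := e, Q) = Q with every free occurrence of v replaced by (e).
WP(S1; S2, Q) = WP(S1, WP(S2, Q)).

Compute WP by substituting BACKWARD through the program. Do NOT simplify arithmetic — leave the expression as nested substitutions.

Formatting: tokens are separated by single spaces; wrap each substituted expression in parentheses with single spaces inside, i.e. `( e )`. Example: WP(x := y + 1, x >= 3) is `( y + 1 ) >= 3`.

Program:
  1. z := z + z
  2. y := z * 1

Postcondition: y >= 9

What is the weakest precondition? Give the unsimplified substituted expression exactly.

Answer: ( ( z + z ) * 1 ) >= 9

Derivation:
post: y >= 9
stmt 2: y := z * 1  -- replace 1 occurrence(s) of y with (z * 1)
  => ( z * 1 ) >= 9
stmt 1: z := z + z  -- replace 1 occurrence(s) of z with (z + z)
  => ( ( z + z ) * 1 ) >= 9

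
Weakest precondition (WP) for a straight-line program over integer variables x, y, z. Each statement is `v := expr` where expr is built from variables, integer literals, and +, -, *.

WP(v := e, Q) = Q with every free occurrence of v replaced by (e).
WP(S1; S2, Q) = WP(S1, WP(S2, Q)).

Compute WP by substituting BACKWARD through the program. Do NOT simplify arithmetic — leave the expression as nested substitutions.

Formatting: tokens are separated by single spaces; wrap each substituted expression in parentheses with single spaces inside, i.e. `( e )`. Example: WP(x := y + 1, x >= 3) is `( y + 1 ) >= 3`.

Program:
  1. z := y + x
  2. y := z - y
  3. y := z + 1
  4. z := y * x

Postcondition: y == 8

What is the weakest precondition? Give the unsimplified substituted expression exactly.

post: y == 8
stmt 4: z := y * x  -- replace 0 occurrence(s) of z with (y * x)
  => y == 8
stmt 3: y := z + 1  -- replace 1 occurrence(s) of y with (z + 1)
  => ( z + 1 ) == 8
stmt 2: y := z - y  -- replace 0 occurrence(s) of y with (z - y)
  => ( z + 1 ) == 8
stmt 1: z := y + x  -- replace 1 occurrence(s) of z with (y + x)
  => ( ( y + x ) + 1 ) == 8

Answer: ( ( y + x ) + 1 ) == 8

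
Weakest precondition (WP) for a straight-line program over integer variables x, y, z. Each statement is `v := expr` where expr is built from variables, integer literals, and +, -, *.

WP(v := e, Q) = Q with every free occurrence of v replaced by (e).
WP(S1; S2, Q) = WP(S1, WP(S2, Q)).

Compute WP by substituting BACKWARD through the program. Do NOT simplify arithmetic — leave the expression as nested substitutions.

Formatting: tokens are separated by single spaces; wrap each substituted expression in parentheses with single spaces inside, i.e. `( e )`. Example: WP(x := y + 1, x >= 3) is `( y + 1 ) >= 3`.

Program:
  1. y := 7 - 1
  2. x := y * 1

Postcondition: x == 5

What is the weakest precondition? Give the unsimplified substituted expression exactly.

post: x == 5
stmt 2: x := y * 1  -- replace 1 occurrence(s) of x with (y * 1)
  => ( y * 1 ) == 5
stmt 1: y := 7 - 1  -- replace 1 occurrence(s) of y with (7 - 1)
  => ( ( 7 - 1 ) * 1 ) == 5

Answer: ( ( 7 - 1 ) * 1 ) == 5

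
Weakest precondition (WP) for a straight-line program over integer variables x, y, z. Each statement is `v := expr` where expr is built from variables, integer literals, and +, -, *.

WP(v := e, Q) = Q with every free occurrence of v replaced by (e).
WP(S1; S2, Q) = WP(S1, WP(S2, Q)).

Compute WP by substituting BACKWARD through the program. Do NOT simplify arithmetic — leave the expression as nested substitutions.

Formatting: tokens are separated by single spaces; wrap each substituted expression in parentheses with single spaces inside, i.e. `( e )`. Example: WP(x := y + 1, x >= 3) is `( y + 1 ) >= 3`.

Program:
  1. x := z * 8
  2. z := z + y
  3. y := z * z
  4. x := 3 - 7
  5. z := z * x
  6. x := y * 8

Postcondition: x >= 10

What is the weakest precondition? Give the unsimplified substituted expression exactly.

Answer: ( ( ( z + y ) * ( z + y ) ) * 8 ) >= 10

Derivation:
post: x >= 10
stmt 6: x := y * 8  -- replace 1 occurrence(s) of x with (y * 8)
  => ( y * 8 ) >= 10
stmt 5: z := z * x  -- replace 0 occurrence(s) of z with (z * x)
  => ( y * 8 ) >= 10
stmt 4: x := 3 - 7  -- replace 0 occurrence(s) of x with (3 - 7)
  => ( y * 8 ) >= 10
stmt 3: y := z * z  -- replace 1 occurrence(s) of y with (z * z)
  => ( ( z * z ) * 8 ) >= 10
stmt 2: z := z + y  -- replace 2 occurrence(s) of z with (z + y)
  => ( ( ( z + y ) * ( z + y ) ) * 8 ) >= 10
stmt 1: x := z * 8  -- replace 0 occurrence(s) of x with (z * 8)
  => ( ( ( z + y ) * ( z + y ) ) * 8 ) >= 10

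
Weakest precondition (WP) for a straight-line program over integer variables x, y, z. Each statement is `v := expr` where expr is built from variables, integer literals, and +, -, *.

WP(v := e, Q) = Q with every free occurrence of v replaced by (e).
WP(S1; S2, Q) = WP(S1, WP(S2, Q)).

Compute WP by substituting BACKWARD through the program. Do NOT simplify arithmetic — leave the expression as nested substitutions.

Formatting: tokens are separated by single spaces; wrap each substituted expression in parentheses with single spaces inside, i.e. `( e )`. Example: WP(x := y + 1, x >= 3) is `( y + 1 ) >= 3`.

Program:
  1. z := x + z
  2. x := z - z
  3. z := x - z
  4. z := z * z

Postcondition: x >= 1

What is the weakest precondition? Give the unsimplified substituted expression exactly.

Answer: ( ( x + z ) - ( x + z ) ) >= 1

Derivation:
post: x >= 1
stmt 4: z := z * z  -- replace 0 occurrence(s) of z with (z * z)
  => x >= 1
stmt 3: z := x - z  -- replace 0 occurrence(s) of z with (x - z)
  => x >= 1
stmt 2: x := z - z  -- replace 1 occurrence(s) of x with (z - z)
  => ( z - z ) >= 1
stmt 1: z := x + z  -- replace 2 occurrence(s) of z with (x + z)
  => ( ( x + z ) - ( x + z ) ) >= 1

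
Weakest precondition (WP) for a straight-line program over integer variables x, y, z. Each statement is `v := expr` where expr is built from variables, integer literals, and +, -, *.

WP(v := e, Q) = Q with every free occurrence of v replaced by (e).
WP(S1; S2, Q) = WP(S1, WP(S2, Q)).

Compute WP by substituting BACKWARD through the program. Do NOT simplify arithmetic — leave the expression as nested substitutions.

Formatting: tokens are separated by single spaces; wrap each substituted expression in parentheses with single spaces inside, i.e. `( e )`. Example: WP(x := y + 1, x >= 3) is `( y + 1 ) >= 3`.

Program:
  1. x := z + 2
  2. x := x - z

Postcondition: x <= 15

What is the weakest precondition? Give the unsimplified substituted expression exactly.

post: x <= 15
stmt 2: x := x - z  -- replace 1 occurrence(s) of x with (x - z)
  => ( x - z ) <= 15
stmt 1: x := z + 2  -- replace 1 occurrence(s) of x with (z + 2)
  => ( ( z + 2 ) - z ) <= 15

Answer: ( ( z + 2 ) - z ) <= 15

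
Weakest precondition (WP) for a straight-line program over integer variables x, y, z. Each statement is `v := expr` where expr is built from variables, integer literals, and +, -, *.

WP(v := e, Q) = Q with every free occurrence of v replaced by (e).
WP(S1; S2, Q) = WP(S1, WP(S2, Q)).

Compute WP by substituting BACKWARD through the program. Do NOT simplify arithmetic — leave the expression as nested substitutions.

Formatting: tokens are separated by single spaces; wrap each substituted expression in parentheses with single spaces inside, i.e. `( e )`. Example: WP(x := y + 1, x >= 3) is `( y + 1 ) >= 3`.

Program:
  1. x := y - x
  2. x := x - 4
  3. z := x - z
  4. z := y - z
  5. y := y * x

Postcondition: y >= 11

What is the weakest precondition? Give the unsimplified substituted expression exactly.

Answer: ( y * ( ( y - x ) - 4 ) ) >= 11

Derivation:
post: y >= 11
stmt 5: y := y * x  -- replace 1 occurrence(s) of y with (y * x)
  => ( y * x ) >= 11
stmt 4: z := y - z  -- replace 0 occurrence(s) of z with (y - z)
  => ( y * x ) >= 11
stmt 3: z := x - z  -- replace 0 occurrence(s) of z with (x - z)
  => ( y * x ) >= 11
stmt 2: x := x - 4  -- replace 1 occurrence(s) of x with (x - 4)
  => ( y * ( x - 4 ) ) >= 11
stmt 1: x := y - x  -- replace 1 occurrence(s) of x with (y - x)
  => ( y * ( ( y - x ) - 4 ) ) >= 11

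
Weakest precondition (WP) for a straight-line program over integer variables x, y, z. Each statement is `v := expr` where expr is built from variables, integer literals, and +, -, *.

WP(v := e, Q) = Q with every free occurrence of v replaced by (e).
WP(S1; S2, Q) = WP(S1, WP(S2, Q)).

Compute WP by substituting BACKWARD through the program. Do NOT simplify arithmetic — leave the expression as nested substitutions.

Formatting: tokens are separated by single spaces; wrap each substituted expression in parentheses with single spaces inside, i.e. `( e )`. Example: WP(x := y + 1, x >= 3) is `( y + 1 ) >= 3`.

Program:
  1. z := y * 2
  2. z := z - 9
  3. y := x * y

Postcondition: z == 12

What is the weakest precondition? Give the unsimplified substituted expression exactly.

post: z == 12
stmt 3: y := x * y  -- replace 0 occurrence(s) of y with (x * y)
  => z == 12
stmt 2: z := z - 9  -- replace 1 occurrence(s) of z with (z - 9)
  => ( z - 9 ) == 12
stmt 1: z := y * 2  -- replace 1 occurrence(s) of z with (y * 2)
  => ( ( y * 2 ) - 9 ) == 12

Answer: ( ( y * 2 ) - 9 ) == 12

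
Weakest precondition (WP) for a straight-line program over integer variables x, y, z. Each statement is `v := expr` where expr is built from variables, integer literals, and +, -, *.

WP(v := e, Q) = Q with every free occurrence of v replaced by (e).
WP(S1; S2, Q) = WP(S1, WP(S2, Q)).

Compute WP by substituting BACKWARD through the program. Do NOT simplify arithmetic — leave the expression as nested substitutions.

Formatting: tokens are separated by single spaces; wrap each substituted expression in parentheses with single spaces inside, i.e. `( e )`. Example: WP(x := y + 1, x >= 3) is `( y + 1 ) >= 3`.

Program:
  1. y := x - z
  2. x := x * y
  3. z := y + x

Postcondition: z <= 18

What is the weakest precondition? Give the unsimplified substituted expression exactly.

post: z <= 18
stmt 3: z := y + x  -- replace 1 occurrence(s) of z with (y + x)
  => ( y + x ) <= 18
stmt 2: x := x * y  -- replace 1 occurrence(s) of x with (x * y)
  => ( y + ( x * y ) ) <= 18
stmt 1: y := x - z  -- replace 2 occurrence(s) of y with (x - z)
  => ( ( x - z ) + ( x * ( x - z ) ) ) <= 18

Answer: ( ( x - z ) + ( x * ( x - z ) ) ) <= 18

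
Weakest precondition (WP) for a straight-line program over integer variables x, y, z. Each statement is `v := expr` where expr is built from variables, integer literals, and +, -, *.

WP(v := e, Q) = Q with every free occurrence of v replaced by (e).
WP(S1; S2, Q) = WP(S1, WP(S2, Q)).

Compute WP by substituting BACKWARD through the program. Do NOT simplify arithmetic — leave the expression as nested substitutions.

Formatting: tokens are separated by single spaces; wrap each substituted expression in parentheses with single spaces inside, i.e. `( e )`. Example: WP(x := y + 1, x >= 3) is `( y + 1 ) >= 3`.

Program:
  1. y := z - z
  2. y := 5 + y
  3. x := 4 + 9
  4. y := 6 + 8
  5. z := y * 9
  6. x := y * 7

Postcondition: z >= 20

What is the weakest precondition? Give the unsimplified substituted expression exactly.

Answer: ( ( 6 + 8 ) * 9 ) >= 20

Derivation:
post: z >= 20
stmt 6: x := y * 7  -- replace 0 occurrence(s) of x with (y * 7)
  => z >= 20
stmt 5: z := y * 9  -- replace 1 occurrence(s) of z with (y * 9)
  => ( y * 9 ) >= 20
stmt 4: y := 6 + 8  -- replace 1 occurrence(s) of y with (6 + 8)
  => ( ( 6 + 8 ) * 9 ) >= 20
stmt 3: x := 4 + 9  -- replace 0 occurrence(s) of x with (4 + 9)
  => ( ( 6 + 8 ) * 9 ) >= 20
stmt 2: y := 5 + y  -- replace 0 occurrence(s) of y with (5 + y)
  => ( ( 6 + 8 ) * 9 ) >= 20
stmt 1: y := z - z  -- replace 0 occurrence(s) of y with (z - z)
  => ( ( 6 + 8 ) * 9 ) >= 20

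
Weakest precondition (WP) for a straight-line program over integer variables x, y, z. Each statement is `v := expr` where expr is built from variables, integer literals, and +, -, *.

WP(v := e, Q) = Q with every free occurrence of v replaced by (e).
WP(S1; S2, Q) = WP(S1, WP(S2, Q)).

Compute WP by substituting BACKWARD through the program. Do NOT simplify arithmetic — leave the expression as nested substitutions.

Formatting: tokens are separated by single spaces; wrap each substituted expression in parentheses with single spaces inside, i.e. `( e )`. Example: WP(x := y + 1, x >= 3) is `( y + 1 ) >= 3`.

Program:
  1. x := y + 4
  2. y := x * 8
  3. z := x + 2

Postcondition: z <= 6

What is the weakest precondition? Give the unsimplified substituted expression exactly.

Answer: ( ( y + 4 ) + 2 ) <= 6

Derivation:
post: z <= 6
stmt 3: z := x + 2  -- replace 1 occurrence(s) of z with (x + 2)
  => ( x + 2 ) <= 6
stmt 2: y := x * 8  -- replace 0 occurrence(s) of y with (x * 8)
  => ( x + 2 ) <= 6
stmt 1: x := y + 4  -- replace 1 occurrence(s) of x with (y + 4)
  => ( ( y + 4 ) + 2 ) <= 6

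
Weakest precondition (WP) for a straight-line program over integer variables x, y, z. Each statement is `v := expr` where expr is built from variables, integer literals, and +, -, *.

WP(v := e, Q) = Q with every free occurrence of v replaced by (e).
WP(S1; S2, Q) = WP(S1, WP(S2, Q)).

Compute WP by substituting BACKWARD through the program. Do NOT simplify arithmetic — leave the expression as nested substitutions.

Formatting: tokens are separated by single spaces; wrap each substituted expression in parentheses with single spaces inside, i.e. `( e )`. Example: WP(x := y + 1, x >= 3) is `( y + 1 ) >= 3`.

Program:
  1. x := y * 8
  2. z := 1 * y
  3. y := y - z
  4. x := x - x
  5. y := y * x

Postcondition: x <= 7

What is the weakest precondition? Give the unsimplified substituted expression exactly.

Answer: ( ( y * 8 ) - ( y * 8 ) ) <= 7

Derivation:
post: x <= 7
stmt 5: y := y * x  -- replace 0 occurrence(s) of y with (y * x)
  => x <= 7
stmt 4: x := x - x  -- replace 1 occurrence(s) of x with (x - x)
  => ( x - x ) <= 7
stmt 3: y := y - z  -- replace 0 occurrence(s) of y with (y - z)
  => ( x - x ) <= 7
stmt 2: z := 1 * y  -- replace 0 occurrence(s) of z with (1 * y)
  => ( x - x ) <= 7
stmt 1: x := y * 8  -- replace 2 occurrence(s) of x with (y * 8)
  => ( ( y * 8 ) - ( y * 8 ) ) <= 7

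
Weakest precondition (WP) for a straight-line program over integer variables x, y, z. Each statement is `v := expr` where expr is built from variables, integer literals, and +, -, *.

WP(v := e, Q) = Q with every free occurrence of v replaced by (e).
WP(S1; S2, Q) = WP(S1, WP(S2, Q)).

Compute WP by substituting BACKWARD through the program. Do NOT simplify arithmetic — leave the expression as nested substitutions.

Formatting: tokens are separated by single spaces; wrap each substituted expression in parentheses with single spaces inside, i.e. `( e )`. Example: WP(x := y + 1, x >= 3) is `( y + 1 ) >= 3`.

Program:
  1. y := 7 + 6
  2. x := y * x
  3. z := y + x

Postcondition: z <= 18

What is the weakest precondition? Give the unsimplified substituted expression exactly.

post: z <= 18
stmt 3: z := y + x  -- replace 1 occurrence(s) of z with (y + x)
  => ( y + x ) <= 18
stmt 2: x := y * x  -- replace 1 occurrence(s) of x with (y * x)
  => ( y + ( y * x ) ) <= 18
stmt 1: y := 7 + 6  -- replace 2 occurrence(s) of y with (7 + 6)
  => ( ( 7 + 6 ) + ( ( 7 + 6 ) * x ) ) <= 18

Answer: ( ( 7 + 6 ) + ( ( 7 + 6 ) * x ) ) <= 18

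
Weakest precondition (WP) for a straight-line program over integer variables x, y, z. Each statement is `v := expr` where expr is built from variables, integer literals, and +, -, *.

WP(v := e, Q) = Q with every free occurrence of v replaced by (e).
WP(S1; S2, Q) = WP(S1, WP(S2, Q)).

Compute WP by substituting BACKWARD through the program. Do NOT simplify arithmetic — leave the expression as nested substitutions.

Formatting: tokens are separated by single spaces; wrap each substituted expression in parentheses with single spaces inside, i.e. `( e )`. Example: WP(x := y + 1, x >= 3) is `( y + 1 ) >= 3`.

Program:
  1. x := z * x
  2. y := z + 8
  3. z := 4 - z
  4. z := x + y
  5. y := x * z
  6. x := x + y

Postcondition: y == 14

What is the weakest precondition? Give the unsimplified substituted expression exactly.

Answer: ( ( z * x ) * ( ( z * x ) + ( z + 8 ) ) ) == 14

Derivation:
post: y == 14
stmt 6: x := x + y  -- replace 0 occurrence(s) of x with (x + y)
  => y == 14
stmt 5: y := x * z  -- replace 1 occurrence(s) of y with (x * z)
  => ( x * z ) == 14
stmt 4: z := x + y  -- replace 1 occurrence(s) of z with (x + y)
  => ( x * ( x + y ) ) == 14
stmt 3: z := 4 - z  -- replace 0 occurrence(s) of z with (4 - z)
  => ( x * ( x + y ) ) == 14
stmt 2: y := z + 8  -- replace 1 occurrence(s) of y with (z + 8)
  => ( x * ( x + ( z + 8 ) ) ) == 14
stmt 1: x := z * x  -- replace 2 occurrence(s) of x with (z * x)
  => ( ( z * x ) * ( ( z * x ) + ( z + 8 ) ) ) == 14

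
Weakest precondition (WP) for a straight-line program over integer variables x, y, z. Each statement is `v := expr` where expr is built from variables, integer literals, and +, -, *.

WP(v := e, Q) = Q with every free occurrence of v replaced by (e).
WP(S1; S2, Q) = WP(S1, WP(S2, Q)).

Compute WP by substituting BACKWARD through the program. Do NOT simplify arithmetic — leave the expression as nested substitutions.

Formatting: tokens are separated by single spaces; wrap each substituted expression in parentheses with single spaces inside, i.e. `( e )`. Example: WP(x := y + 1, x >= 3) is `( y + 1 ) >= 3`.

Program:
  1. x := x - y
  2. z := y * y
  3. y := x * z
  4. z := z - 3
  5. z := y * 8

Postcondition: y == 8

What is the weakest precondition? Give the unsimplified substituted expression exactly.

Answer: ( ( x - y ) * ( y * y ) ) == 8

Derivation:
post: y == 8
stmt 5: z := y * 8  -- replace 0 occurrence(s) of z with (y * 8)
  => y == 8
stmt 4: z := z - 3  -- replace 0 occurrence(s) of z with (z - 3)
  => y == 8
stmt 3: y := x * z  -- replace 1 occurrence(s) of y with (x * z)
  => ( x * z ) == 8
stmt 2: z := y * y  -- replace 1 occurrence(s) of z with (y * y)
  => ( x * ( y * y ) ) == 8
stmt 1: x := x - y  -- replace 1 occurrence(s) of x with (x - y)
  => ( ( x - y ) * ( y * y ) ) == 8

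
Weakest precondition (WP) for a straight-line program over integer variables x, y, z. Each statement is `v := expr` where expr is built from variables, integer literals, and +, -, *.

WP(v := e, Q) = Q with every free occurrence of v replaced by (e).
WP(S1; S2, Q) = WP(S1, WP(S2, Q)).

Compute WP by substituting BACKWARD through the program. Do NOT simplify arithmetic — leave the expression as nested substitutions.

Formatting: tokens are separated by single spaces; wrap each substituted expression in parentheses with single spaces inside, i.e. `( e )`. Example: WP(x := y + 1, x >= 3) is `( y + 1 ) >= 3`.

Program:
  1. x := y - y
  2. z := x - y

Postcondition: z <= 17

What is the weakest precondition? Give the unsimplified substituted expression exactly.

post: z <= 17
stmt 2: z := x - y  -- replace 1 occurrence(s) of z with (x - y)
  => ( x - y ) <= 17
stmt 1: x := y - y  -- replace 1 occurrence(s) of x with (y - y)
  => ( ( y - y ) - y ) <= 17

Answer: ( ( y - y ) - y ) <= 17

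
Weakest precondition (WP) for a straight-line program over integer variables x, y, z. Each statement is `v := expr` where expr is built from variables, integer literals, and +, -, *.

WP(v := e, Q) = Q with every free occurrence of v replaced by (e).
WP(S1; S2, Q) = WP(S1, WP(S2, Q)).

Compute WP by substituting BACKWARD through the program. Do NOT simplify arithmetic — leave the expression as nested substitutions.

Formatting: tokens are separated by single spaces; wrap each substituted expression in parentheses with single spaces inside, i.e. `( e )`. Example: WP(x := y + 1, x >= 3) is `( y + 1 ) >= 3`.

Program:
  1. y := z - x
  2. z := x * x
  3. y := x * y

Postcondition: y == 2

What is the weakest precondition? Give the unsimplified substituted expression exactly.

post: y == 2
stmt 3: y := x * y  -- replace 1 occurrence(s) of y with (x * y)
  => ( x * y ) == 2
stmt 2: z := x * x  -- replace 0 occurrence(s) of z with (x * x)
  => ( x * y ) == 2
stmt 1: y := z - x  -- replace 1 occurrence(s) of y with (z - x)
  => ( x * ( z - x ) ) == 2

Answer: ( x * ( z - x ) ) == 2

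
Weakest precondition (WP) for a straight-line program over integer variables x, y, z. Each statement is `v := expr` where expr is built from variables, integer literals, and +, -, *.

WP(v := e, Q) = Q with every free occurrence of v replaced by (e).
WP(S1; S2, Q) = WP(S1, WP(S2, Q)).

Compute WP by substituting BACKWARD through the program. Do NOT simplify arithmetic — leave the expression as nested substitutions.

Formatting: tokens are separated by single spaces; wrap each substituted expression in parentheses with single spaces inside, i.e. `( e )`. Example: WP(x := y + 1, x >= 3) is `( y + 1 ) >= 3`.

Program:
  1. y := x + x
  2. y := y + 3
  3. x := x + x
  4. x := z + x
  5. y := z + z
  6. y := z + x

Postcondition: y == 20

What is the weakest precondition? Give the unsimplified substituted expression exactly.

Answer: ( z + ( z + ( x + x ) ) ) == 20

Derivation:
post: y == 20
stmt 6: y := z + x  -- replace 1 occurrence(s) of y with (z + x)
  => ( z + x ) == 20
stmt 5: y := z + z  -- replace 0 occurrence(s) of y with (z + z)
  => ( z + x ) == 20
stmt 4: x := z + x  -- replace 1 occurrence(s) of x with (z + x)
  => ( z + ( z + x ) ) == 20
stmt 3: x := x + x  -- replace 1 occurrence(s) of x with (x + x)
  => ( z + ( z + ( x + x ) ) ) == 20
stmt 2: y := y + 3  -- replace 0 occurrence(s) of y with (y + 3)
  => ( z + ( z + ( x + x ) ) ) == 20
stmt 1: y := x + x  -- replace 0 occurrence(s) of y with (x + x)
  => ( z + ( z + ( x + x ) ) ) == 20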